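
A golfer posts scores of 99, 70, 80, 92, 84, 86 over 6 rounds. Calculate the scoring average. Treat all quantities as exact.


Average = sum / n
Sum = 511
Average = 511 / 6 = 85.1667

85.1667


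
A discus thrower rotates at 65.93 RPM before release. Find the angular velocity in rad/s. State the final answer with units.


omega = RPM * 2 * pi / 60
omega = 65.93 * 2 * 3.14159 / 60
omega = 414.2504 / 60 = 6.9042 rad/s

6.9042 rad/s


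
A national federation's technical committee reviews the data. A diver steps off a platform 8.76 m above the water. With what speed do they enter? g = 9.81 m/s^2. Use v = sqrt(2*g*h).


v = sqrt(2 * g * h)
v = sqrt(2 * 9.81 * 8.76)
v = sqrt(171.8712) = 13.11 m/s

13.11 m/s


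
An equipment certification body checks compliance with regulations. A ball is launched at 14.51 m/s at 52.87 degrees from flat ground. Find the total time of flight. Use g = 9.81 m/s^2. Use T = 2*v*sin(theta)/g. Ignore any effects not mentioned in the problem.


T = 2*v*sin(theta)/g
sin(theta) = sin(52.87 deg) = 0.7973
T = 2*14.51*0.7973 / 9.81
T = 23.1367 / 9.81 = 2.3585 s

2.3585 s


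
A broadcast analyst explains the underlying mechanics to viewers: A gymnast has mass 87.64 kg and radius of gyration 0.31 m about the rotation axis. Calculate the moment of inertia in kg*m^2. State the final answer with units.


I = m * k^2
I = 87.64 * 0.31^2
I = 87.64 * 0.0961 = 8.4222 kg*m^2

8.4222 kg*m^2


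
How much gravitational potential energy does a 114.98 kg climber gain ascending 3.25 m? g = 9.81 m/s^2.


PE = m * g * h
PE = 114.98 * 9.81 * 3.25
PE = 1127.9538 * 3.25 = 3665.8499 J

3665.8499 J


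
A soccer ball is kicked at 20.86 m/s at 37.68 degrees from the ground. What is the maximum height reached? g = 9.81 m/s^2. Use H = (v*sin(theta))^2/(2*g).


H = (v*sin(theta))^2 / (2*g)
vy = v*sin(theta) = 20.86 * sin(37.68 deg) = 12.7507 m/s
H = vy^2 / (2*g) = 162.5801 / (2*9.81)
H = 162.5801 / 19.62 = 8.2864 m

8.2864 m


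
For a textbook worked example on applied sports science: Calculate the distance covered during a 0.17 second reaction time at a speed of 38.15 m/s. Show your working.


d = v * t
d = 38.15 * 0.17
d = 6.4855 m

6.4855 m


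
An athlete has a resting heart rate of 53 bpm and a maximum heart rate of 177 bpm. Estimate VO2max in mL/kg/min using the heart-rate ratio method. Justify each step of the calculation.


VO2max = 15.3 * HRmax / HRrest
VO2max = 15.3 * 177 / 53
VO2max = 2708.1 / 53 = 51.0962 mL/kg/min

51.0962 mL/kg/min


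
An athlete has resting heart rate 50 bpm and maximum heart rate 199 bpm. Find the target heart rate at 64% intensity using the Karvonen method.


Target = HRrest + pct*(HRmax - HRrest)
Heart rate reserve = HRmax - HRrest = 199 - 50 = 149 bpm
Fraction = 64% = 0.64
Target = 50 + 0.64 * 149
Target = 50 + 95.36 = 145.36 bpm

145.36 bpm


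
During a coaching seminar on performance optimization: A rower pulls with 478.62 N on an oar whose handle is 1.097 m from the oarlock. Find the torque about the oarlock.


tau = F * d
tau = 478.62 * 1.097
tau = 525.0461 N*m

525.0461 N*m


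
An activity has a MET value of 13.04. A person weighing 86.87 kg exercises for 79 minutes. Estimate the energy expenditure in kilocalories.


kcal = MET * mass * time_hr
Convert time: 79 min = 1.3167 hr
kcal = 13.04 * 86.87 * 1.3167
kcal = 1491.5 kcal

1491.5 kcal


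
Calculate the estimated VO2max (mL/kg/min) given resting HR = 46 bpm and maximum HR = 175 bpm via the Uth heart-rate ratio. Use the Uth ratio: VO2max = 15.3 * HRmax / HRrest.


VO2max = 15.3 * HRmax / HRrest
VO2max = 15.3 * 175 / 46
VO2max = 2677.5 / 46 = 58.2065 mL/kg/min

58.2065 mL/kg/min


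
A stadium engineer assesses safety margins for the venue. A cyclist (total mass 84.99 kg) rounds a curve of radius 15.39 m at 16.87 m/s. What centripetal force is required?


Fc = m * v^2 / r
v^2 = 16.87^2 = 284.5969
Fc = 84.99 * 284.5969 / 15.39
Fc = 24187.8905 / 15.39 = 1571.6628 N

1571.6628 N


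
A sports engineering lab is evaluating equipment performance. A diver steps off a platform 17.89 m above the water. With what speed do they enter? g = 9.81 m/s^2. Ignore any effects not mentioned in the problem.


v = sqrt(2 * g * h)
v = sqrt(2 * 9.81 * 17.89)
v = sqrt(351.0018) = 18.735 m/s

18.735 m/s


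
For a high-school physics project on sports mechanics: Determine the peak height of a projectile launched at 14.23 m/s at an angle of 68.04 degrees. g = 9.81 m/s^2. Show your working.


H = (v*sin(theta))^2 / (2*g)
vy = v*sin(theta) = 14.23 * sin(68.04 deg) = 13.1975 m/s
H = vy^2 / (2*g) = 174.1752 / (2*9.81)
H = 174.1752 / 19.62 = 8.8774 m

8.8774 m


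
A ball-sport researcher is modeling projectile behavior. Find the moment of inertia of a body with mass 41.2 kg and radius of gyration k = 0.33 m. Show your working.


I = m * k^2
I = 41.2 * 0.33^2
I = 41.2 * 0.1089 = 4.4867 kg*m^2

4.4867 kg*m^2


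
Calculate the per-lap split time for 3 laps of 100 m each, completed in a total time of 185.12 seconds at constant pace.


Split time = total_time / n_laps = 185.12 / 3
Split time = 61.7067 s per lap

61.7067 s


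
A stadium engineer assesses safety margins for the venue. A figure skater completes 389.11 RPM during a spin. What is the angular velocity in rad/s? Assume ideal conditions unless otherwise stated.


omega = RPM * 2 * pi / 60
omega = 389.11 * 2 * 3.14159 / 60
omega = 2444.8502 / 60 = 40.7475 rad/s

40.7475 rad/s


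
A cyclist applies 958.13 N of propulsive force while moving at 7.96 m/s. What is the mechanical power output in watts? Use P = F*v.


P = F * v
P = 958.13 * 7.96
P = 7626.7148 W

7626.7148 W


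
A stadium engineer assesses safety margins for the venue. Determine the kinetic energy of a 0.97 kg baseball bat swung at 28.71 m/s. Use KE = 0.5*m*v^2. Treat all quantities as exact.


KE = 0.5 * m * v^2
KE = 0.5 * 0.97 * 28.71^2
KE = 0.5 * 0.97 * 824.2641 = 399.7681 J

399.7681 J


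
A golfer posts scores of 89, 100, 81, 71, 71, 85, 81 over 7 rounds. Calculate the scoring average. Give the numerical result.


Average = sum / n
Sum = 578
Average = 578 / 7 = 82.5714

82.5714


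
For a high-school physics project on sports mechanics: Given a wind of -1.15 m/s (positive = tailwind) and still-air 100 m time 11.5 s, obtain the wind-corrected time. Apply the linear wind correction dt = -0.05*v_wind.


dt = -0.05 * v_wind = -0.05 * -1.15 = 0.0575 s
t_corrected = t_still + dt = 11.5 + (0.0575)
t_corrected = 11.5575 s

11.5575 s


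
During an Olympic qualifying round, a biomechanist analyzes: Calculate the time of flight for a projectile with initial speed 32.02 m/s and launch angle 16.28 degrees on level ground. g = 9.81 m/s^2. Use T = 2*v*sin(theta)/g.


T = 2*v*sin(theta)/g
sin(theta) = sin(16.28 deg) = 0.2803
T = 2*32.02*0.2803 / 9.81
T = 17.9524 / 9.81 = 1.83 s

1.83 s


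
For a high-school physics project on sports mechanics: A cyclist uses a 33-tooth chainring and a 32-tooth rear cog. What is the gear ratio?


GR = front_teeth / rear_teeth
GR = 33 / 32
GR = 1.0312

1.0312


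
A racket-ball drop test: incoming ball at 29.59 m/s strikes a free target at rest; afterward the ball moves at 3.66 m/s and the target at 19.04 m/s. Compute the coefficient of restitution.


e = (v2_after - v1_after) / (v1_before - v2_before)
Numerator = 19.04 - 3.66 = 15.38
Denominator = 29.59 - 0 = 29.59
e = 15.38 / 29.59 = 0.5198

0.5198


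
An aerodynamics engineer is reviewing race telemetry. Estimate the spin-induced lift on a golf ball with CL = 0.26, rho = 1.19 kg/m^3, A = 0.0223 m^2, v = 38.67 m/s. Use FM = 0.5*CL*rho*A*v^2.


FM = 0.5 * CL * rho * A * v^2
FM = 0.5 * 0.26 * 1.19 * 0.0223 * 38.67^2
v^2 = 1495.3689
FM = 0.5 * 0.26 * 1.19 * 0.0223 * 1495.3689 = 5.1587 N

5.1587 N


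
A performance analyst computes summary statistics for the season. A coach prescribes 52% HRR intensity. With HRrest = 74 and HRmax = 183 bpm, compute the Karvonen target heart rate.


Target = HRrest + pct*(HRmax - HRrest)
Heart rate reserve = HRmax - HRrest = 183 - 74 = 109 bpm
Fraction = 52% = 0.52
Target = 74 + 0.52 * 109
Target = 74 + 56.68 = 130.68 bpm

130.68 bpm


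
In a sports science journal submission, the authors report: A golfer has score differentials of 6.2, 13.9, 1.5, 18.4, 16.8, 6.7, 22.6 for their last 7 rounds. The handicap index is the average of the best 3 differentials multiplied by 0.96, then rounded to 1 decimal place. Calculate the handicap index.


All differentials: 6.2, 13.9, 1.5, 18.4, 16.8, 6.7, 22.6
Sorted: 1.5, 6.2, 6.7, 13.9, 16.8, 18.4, 22.6
Best 3: 1.5, 6.2, 6.7
Average of best = 14.4 / 3 = 4.8
Raw index = 4.8 * 0.96 = 4.608
Handicap index = round(4.608, 1) = 4.6

4.6


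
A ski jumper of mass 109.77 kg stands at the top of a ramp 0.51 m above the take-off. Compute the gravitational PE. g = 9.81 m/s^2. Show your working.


PE = m * g * h
PE = 109.77 * 9.81 * 0.51
PE = 1076.8437 * 0.51 = 549.1903 J

549.1903 J


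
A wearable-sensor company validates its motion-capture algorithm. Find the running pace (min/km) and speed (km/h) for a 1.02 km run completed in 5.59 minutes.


Pace = time / distance = 5.59 min / 1.02 km = 5.4804 min/km
Speed = distance / time_in_hours = 1.02 / 0.0932 hr
Speed = 10.9481 km/h

5.4804 min/km, 10.9481 km/h


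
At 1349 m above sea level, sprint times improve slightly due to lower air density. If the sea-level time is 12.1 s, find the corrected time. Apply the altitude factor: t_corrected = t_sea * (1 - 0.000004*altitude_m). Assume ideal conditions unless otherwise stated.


Correction factor = 1 - 0.000004 * 1349 = 0.994604
t_corrected = t_sea * factor = 12.1 * 0.994604
t_corrected = 12.0347 s

12.0347 s


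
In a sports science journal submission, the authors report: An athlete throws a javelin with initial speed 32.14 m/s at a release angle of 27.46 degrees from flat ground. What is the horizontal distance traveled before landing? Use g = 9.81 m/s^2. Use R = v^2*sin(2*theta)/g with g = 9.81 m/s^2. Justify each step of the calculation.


R = v^2 * sin(2*theta) / g
Convert angle to radians: theta = 27.46 deg = 0.4793 rad
sin(2*theta) = sin(0.9585) = 0.8184
R = 32.14^2 * 0.8184 / 9.81
R = 1032.9796 * 0.8184 / 9.81 = 86.1712 m

86.1712 m


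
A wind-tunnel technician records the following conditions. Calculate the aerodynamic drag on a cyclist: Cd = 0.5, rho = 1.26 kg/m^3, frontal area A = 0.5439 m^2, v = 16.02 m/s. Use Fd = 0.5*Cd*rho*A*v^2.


Fd = 0.5 * Cd * rho * A * v^2
Fd = 0.5 * 0.5 * 1.26 * 0.5439 * 16.02^2
v^2 = 256.6404
Fd = 0.5 * 0.5 * 1.26 * 0.5439 * 256.6404 = 43.9698 N

43.9698 N


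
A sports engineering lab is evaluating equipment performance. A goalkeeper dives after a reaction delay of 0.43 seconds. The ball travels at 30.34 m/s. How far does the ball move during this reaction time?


d = v * t
d = 30.34 * 0.43
d = 13.0462 m

13.0462 m


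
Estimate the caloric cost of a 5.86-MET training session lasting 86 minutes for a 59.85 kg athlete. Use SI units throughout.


kcal = MET * mass * time_hr
Convert time: 86 min = 1.4333 hr
kcal = 5.86 * 59.85 * 1.4333
kcal = 502.7001 kcal

502.7001 kcal


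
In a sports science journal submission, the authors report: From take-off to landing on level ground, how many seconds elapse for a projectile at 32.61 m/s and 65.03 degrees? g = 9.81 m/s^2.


T = 2*v*sin(theta)/g
sin(theta) = sin(65.03 deg) = 0.9065
T = 2*32.61*0.9065 / 9.81
T = 59.1238 / 9.81 = 6.0269 s

6.0269 s


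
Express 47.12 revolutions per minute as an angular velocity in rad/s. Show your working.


omega = RPM * 2 * pi / 60
omega = 47.12 * 2 * 3.14159 / 60
omega = 296.0637 / 60 = 4.9344 rad/s

4.9344 rad/s


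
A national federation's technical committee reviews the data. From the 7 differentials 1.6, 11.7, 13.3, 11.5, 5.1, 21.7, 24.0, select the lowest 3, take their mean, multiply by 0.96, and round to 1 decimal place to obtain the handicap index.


All differentials: 1.6, 11.7, 13.3, 11.5, 5.1, 21.7, 24.0
Sorted: 1.6, 5.1, 11.5, 11.7, 13.3, 21.7, 24.0
Best 3: 1.6, 5.1, 11.5
Average of best = 18.2 / 3 = 6.0667
Raw index = 6.0667 * 0.96 = 5.824
Handicap index = round(5.824, 1) = 5.8

5.8


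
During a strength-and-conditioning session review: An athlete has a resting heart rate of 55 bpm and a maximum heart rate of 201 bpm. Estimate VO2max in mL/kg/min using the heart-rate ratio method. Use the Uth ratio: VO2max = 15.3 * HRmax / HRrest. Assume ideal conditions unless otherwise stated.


VO2max = 15.3 * HRmax / HRrest
VO2max = 15.3 * 201 / 55
VO2max = 3075.3 / 55 = 55.9145 mL/kg/min

55.9145 mL/kg/min


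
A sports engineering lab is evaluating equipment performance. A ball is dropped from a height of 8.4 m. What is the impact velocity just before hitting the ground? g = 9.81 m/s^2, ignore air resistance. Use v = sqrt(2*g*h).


v = sqrt(2 * g * h)
v = sqrt(2 * 9.81 * 8.4)
v = sqrt(164.808) = 12.8378 m/s

12.8378 m/s


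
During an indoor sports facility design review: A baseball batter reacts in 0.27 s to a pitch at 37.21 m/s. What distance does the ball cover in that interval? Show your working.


d = v * t
d = 37.21 * 0.27
d = 10.0467 m

10.0467 m


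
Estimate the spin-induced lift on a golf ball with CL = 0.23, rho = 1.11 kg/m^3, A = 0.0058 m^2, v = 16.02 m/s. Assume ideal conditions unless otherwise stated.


FM = 0.5 * CL * rho * A * v^2
FM = 0.5 * 0.23 * 1.11 * 0.0058 * 16.02^2
v^2 = 256.6404
FM = 0.5 * 0.23 * 1.11 * 0.0058 * 256.6404 = 0.19 N

0.19 N


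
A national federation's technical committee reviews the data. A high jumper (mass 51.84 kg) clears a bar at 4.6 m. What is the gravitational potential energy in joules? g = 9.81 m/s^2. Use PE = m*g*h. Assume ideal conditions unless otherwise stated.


PE = m * g * h
PE = 51.84 * 9.81 * 4.6
PE = 508.5504 * 4.6 = 2339.3318 J

2339.3318 J


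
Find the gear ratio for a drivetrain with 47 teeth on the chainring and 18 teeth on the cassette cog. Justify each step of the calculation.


GR = front_teeth / rear_teeth
GR = 47 / 18
GR = 2.6111

2.6111


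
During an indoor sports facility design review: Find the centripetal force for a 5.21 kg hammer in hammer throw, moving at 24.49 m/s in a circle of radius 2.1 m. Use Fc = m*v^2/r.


Fc = m * v^2 / r
v^2 = 24.49^2 = 599.7601
Fc = 5.21 * 599.7601 / 2.1
Fc = 3124.7501 / 2.1 = 1487.9762 N

1487.9762 N


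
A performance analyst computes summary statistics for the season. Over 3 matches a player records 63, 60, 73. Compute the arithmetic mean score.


Average = sum / n
Sum = 196
Average = 196 / 3 = 65.3333

65.3333


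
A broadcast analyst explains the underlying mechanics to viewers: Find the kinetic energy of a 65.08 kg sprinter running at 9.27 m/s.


KE = 0.5 * m * v^2
KE = 0.5 * 65.08 * 9.27^2
KE = 0.5 * 65.08 * 85.9329 = 2796.2566 J

2796.2566 J


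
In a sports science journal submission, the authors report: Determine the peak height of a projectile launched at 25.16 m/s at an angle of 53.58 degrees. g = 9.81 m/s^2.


H = (v*sin(theta))^2 / (2*g)
vy = v*sin(theta) = 25.16 * sin(53.58 deg) = 20.2459 m/s
H = vy^2 / (2*g) = 409.8971 / (2*9.81)
H = 409.8971 / 19.62 = 20.8918 m

20.8918 m


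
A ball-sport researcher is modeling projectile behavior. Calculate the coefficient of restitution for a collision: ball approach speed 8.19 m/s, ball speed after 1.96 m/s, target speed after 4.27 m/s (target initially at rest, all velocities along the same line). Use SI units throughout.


e = (v2_after - v1_after) / (v1_before - v2_before)
Numerator = 4.27 - 1.96 = 2.31
Denominator = 8.19 - 0 = 8.19
e = 2.31 / 8.19 = 0.2821

0.2821


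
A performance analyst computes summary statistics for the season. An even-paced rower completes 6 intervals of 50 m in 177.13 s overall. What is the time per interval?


Split time = total_time / n_laps = 177.13 / 6
Split time = 29.5217 s per lap

29.5217 s


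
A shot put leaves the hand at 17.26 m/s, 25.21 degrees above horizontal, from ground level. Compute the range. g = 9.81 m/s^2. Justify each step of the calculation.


R = v^2 * sin(2*theta) / g
Convert angle to radians: theta = 25.21 deg = 0.44 rad
sin(2*theta) = sin(0.88) = 0.7707
R = 17.26^2 * 0.7707 / 9.81
R = 297.9076 * 0.7707 / 9.81 = 23.4055 m

23.4055 m


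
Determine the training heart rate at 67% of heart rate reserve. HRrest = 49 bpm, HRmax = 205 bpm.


Target = HRrest + pct*(HRmax - HRrest)
Heart rate reserve = HRmax - HRrest = 205 - 49 = 156 bpm
Fraction = 67% = 0.67
Target = 49 + 0.67 * 156
Target = 49 + 104.52 = 153.52 bpm

153.52 bpm


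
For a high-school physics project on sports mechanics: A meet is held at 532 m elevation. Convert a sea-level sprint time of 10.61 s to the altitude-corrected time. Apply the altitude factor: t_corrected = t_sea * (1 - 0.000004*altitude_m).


Correction factor = 1 - 0.000004 * 532 = 0.997872
t_corrected = t_sea * factor = 10.61 * 0.997872
t_corrected = 10.5874 s

10.5874 s


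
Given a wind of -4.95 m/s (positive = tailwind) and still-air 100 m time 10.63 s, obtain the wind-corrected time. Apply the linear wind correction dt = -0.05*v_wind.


dt = -0.05 * v_wind = -0.05 * -4.95 = 0.2475 s
t_corrected = t_still + dt = 10.63 + (0.2475)
t_corrected = 10.8775 s

10.8775 s


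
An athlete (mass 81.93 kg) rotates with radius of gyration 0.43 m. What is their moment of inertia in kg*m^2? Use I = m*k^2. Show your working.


I = m * k^2
I = 81.93 * 0.43^2
I = 81.93 * 0.1849 = 15.1489 kg*m^2

15.1489 kg*m^2


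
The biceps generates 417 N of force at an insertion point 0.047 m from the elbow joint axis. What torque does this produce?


tau = F * d
tau = 417 * 0.047
tau = 19.599 N*m

19.599 N*m


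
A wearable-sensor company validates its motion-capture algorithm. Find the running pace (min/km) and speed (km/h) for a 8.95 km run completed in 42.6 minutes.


Pace = time / distance = 42.6 min / 8.95 km = 4.7598 min/km
Speed = distance / time_in_hours = 8.95 / 0.71 hr
Speed = 12.6056 km/h

4.7598 min/km, 12.6056 km/h


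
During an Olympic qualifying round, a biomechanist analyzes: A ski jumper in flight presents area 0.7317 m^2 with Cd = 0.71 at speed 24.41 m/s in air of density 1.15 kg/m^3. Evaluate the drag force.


Fd = 0.5 * Cd * rho * A * v^2
Fd = 0.5 * 0.71 * 1.15 * 0.7317 * 24.41^2
v^2 = 595.8481
Fd = 0.5 * 0.71 * 1.15 * 0.7317 * 595.8481 = 177.9897 N

177.9897 N


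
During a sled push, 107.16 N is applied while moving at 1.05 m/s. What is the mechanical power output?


P = F * v
P = 107.16 * 1.05
P = 112.518 W

112.518 W


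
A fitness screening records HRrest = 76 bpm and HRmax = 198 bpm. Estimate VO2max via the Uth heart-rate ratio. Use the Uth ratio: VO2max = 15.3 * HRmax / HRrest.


VO2max = 15.3 * HRmax / HRrest
VO2max = 15.3 * 198 / 76
VO2max = 3029.4 / 76 = 39.8605 mL/kg/min

39.8605 mL/kg/min


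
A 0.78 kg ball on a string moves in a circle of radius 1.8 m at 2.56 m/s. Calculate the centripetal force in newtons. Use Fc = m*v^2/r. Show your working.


Fc = m * v^2 / r
v^2 = 2.56^2 = 6.5536
Fc = 0.78 * 6.5536 / 1.8
Fc = 5.1118 / 1.8 = 2.8399 N

2.8399 N


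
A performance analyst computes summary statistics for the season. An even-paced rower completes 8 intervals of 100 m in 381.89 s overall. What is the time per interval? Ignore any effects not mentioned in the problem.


Split time = total_time / n_laps = 381.89 / 8
Split time = 47.7362 s per lap

47.7362 s


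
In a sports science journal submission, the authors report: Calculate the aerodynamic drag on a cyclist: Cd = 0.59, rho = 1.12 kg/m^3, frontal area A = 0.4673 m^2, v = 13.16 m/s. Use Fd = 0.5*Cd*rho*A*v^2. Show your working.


Fd = 0.5 * Cd * rho * A * v^2
Fd = 0.5 * 0.59 * 1.12 * 0.4673 * 13.16^2
v^2 = 173.1856
Fd = 0.5 * 0.59 * 1.12 * 0.4673 * 173.1856 = 26.7392 N

26.7392 N


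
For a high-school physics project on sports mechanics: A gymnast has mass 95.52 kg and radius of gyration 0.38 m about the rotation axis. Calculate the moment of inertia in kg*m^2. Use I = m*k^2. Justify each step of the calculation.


I = m * k^2
I = 95.52 * 0.38^2
I = 95.52 * 0.1444 = 13.7931 kg*m^2

13.7931 kg*m^2


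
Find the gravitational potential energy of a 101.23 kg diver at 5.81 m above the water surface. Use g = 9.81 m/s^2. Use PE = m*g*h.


PE = m * g * h
PE = 101.23 * 9.81 * 5.81
PE = 993.0663 * 5.81 = 5769.7152 J

5769.7152 J


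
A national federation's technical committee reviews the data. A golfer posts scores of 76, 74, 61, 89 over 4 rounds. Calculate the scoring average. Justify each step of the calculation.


Average = sum / n
Sum = 300
Average = 300 / 4 = 75

75


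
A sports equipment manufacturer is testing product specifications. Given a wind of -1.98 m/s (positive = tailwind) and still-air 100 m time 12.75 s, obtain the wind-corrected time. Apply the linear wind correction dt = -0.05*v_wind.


dt = -0.05 * v_wind = -0.05 * -1.98 = 0.099 s
t_corrected = t_still + dt = 12.75 + (0.099)
t_corrected = 12.849 s

12.849 s


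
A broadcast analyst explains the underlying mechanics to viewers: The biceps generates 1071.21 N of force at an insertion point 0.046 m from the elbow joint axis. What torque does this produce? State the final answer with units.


tau = F * d
tau = 1071.21 * 0.046
tau = 49.2757 N*m

49.2757 N*m


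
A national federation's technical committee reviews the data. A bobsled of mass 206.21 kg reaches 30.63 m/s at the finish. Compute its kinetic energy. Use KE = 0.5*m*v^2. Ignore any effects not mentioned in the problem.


KE = 0.5 * m * v^2
KE = 0.5 * 206.21 * 30.63^2
KE = 0.5 * 206.21 * 938.1969 = 96732.7914 J

96732.7914 J


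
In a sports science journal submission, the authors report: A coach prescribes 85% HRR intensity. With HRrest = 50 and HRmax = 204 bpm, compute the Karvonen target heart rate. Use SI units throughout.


Target = HRrest + pct*(HRmax - HRrest)
Heart rate reserve = HRmax - HRrest = 204 - 50 = 154 bpm
Fraction = 85% = 0.85
Target = 50 + 0.85 * 154
Target = 50 + 130.9 = 180.9 bpm

180.9 bpm


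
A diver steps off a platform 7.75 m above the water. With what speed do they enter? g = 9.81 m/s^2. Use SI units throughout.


v = sqrt(2 * g * h)
v = sqrt(2 * 9.81 * 7.75)
v = sqrt(152.055) = 12.3311 m/s

12.3311 m/s


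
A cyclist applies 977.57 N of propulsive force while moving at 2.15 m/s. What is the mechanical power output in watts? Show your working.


P = F * v
P = 977.57 * 2.15
P = 2101.7755 W

2101.7755 W


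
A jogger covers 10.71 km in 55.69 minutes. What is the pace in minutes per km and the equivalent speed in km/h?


Pace = time / distance = 55.69 min / 10.71 km = 5.1998 min/km
Speed = distance / time_in_hours = 10.71 / 0.9282 hr
Speed = 11.5389 km/h

5.1998 min/km, 11.5389 km/h


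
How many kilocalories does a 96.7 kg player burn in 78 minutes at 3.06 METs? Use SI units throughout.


kcal = MET * mass * time_hr
Convert time: 78 min = 1.3 hr
kcal = 3.06 * 96.7 * 1.3
kcal = 384.6726 kcal

384.6726 kcal


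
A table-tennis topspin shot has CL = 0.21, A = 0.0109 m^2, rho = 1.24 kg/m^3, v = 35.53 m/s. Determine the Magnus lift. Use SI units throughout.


FM = 0.5 * CL * rho * A * v^2
FM = 0.5 * 0.21 * 1.24 * 0.0109 * 35.53^2
v^2 = 1262.3809
FM = 0.5 * 0.21 * 1.24 * 0.0109 * 1262.3809 = 1.7915 N

1.7915 N


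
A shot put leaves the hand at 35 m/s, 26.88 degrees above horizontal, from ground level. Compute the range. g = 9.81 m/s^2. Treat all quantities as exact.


R = v^2 * sin(2*theta) / g
Convert angle to radians: theta = 26.88 deg = 0.4691 rad
sin(2*theta) = sin(0.9383) = 0.8065
R = 35^2 * 0.8065 / 9.81
R = 1225 * 0.8065 / 9.81 = 100.7157 m

100.7157 m


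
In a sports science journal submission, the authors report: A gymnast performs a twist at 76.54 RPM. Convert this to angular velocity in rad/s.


omega = RPM * 2 * pi / 60
omega = 76.54 * 2 * 3.14159 / 60
omega = 480.915 / 60 = 8.0153 rad/s

8.0153 rad/s


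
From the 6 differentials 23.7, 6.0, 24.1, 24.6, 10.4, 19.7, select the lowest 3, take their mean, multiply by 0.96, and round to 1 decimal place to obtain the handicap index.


All differentials: 23.7, 6.0, 24.1, 24.6, 10.4, 19.7
Sorted: 6.0, 10.4, 19.7, 23.7, 24.1, 24.6
Best 3: 6.0, 10.4, 19.7
Average of best = 36.1 / 3 = 12.0333
Raw index = 12.0333 * 0.96 = 11.552
Handicap index = round(11.552, 1) = 11.6

11.6


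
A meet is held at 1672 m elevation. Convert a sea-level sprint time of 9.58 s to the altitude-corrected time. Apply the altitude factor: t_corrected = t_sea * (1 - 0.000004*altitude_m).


Correction factor = 1 - 0.000004 * 1672 = 0.993312
t_corrected = t_sea * factor = 9.58 * 0.993312
t_corrected = 9.5159 s

9.5159 s


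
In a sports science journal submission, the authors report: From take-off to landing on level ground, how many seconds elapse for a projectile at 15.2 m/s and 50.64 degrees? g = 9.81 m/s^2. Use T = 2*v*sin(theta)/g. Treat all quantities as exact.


T = 2*v*sin(theta)/g
sin(theta) = sin(50.64 deg) = 0.7732
T = 2*15.2*0.7732 / 9.81
T = 23.5046 / 9.81 = 2.396 s

2.396 s


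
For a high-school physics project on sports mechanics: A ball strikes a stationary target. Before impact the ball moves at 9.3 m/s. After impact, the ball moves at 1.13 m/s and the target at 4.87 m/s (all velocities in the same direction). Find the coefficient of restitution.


e = (v2_after - v1_after) / (v1_before - v2_before)
Numerator = 4.87 - 1.13 = 3.74
Denominator = 9.3 - 0 = 9.3
e = 3.74 / 9.3 = 0.4022

0.4022


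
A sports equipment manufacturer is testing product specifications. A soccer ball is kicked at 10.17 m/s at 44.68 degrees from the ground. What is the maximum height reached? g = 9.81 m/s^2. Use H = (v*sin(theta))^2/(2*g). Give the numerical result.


H = (v*sin(theta))^2 / (2*g)
vy = v*sin(theta) = 10.17 * sin(44.68 deg) = 7.151 m/s
H = vy^2 / (2*g) = 51.1368 / (2*9.81)
H = 51.1368 / 19.62 = 2.6064 m

2.6064 m


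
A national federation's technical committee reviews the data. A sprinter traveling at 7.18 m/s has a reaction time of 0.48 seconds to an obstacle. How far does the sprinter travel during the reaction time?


d = v * t
d = 7.18 * 0.48
d = 3.4464 m

3.4464 m


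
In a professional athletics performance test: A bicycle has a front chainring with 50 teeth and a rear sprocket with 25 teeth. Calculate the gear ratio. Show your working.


GR = front_teeth / rear_teeth
GR = 50 / 25
GR = 2

2


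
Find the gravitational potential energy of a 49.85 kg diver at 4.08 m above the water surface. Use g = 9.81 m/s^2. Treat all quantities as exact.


PE = m * g * h
PE = 49.85 * 9.81 * 4.08
PE = 489.0285 * 4.08 = 1995.2363 J

1995.2363 J


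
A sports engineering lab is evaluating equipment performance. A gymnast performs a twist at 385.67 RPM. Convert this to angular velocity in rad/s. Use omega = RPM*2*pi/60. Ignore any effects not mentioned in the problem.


omega = RPM * 2 * pi / 60
omega = 385.67 * 2 * 3.14159 / 60
omega = 2423.2361 / 60 = 40.3873 rad/s

40.3873 rad/s


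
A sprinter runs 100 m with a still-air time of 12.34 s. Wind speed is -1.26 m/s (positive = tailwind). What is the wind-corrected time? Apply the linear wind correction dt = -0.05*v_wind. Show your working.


dt = -0.05 * v_wind = -0.05 * -1.26 = 0.063 s
t_corrected = t_still + dt = 12.34 + (0.063)
t_corrected = 12.403 s

12.403 s


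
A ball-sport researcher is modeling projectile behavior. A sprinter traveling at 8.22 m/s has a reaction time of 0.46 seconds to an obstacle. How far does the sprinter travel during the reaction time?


d = v * t
d = 8.22 * 0.46
d = 3.7812 m

3.7812 m


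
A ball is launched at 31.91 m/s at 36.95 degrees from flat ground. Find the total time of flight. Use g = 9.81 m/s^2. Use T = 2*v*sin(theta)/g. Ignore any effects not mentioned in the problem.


T = 2*v*sin(theta)/g
sin(theta) = sin(36.95 deg) = 0.6011
T = 2*31.91*0.6011 / 9.81
T = 38.3633 / 9.81 = 3.9106 s

3.9106 s


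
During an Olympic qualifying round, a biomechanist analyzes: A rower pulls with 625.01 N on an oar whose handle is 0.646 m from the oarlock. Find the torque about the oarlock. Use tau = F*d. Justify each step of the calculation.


tau = F * d
tau = 625.01 * 0.646
tau = 403.7565 N*m

403.7565 N*m


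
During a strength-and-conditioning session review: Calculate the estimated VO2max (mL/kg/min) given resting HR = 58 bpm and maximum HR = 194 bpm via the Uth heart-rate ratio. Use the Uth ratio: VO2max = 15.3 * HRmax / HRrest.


VO2max = 15.3 * HRmax / HRrest
VO2max = 15.3 * 194 / 58
VO2max = 2968.2 / 58 = 51.1759 mL/kg/min

51.1759 mL/kg/min


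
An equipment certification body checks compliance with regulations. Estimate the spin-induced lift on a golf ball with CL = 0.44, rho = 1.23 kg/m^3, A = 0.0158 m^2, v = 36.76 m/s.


FM = 0.5 * CL * rho * A * v^2
FM = 0.5 * 0.44 * 1.23 * 0.0158 * 36.76^2
v^2 = 1351.2976
FM = 0.5 * 0.44 * 1.23 * 0.0158 * 1351.2976 = 5.7774 N

5.7774 N


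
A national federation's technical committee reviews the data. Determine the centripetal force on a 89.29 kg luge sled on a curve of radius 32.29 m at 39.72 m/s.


Fc = m * v^2 / r
v^2 = 39.72^2 = 1577.6784
Fc = 89.29 * 1577.6784 / 32.29
Fc = 140870.9043 / 32.29 = 4362.679 N

4362.679 N


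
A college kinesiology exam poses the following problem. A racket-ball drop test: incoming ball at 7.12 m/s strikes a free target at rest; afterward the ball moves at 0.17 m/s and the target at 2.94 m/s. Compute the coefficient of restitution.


e = (v2_after - v1_after) / (v1_before - v2_before)
Numerator = 2.94 - 0.17 = 2.77
Denominator = 7.12 - 0 = 7.12
e = 2.77 / 7.12 = 0.389

0.389


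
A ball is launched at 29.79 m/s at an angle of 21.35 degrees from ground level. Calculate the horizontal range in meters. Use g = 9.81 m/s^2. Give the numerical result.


R = v^2 * sin(2*theta) / g
Convert angle to radians: theta = 21.35 deg = 0.3726 rad
sin(2*theta) = sin(0.7453) = 0.6782
R = 29.79^2 * 0.6782 / 9.81
R = 887.4441 * 0.6782 / 9.81 = 61.3485 m

61.3485 m


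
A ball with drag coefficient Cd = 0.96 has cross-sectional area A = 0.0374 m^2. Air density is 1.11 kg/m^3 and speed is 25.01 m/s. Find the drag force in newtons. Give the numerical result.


Fd = 0.5 * Cd * rho * A * v^2
Fd = 0.5 * 0.96 * 1.11 * 0.0374 * 25.01^2
v^2 = 625.5001
Fd = 0.5 * 0.96 * 1.11 * 0.0374 * 625.5001 = 12.4642 N

12.4642 N


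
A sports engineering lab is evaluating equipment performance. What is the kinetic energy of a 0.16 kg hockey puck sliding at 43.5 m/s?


KE = 0.5 * m * v^2
KE = 0.5 * 0.16 * 43.5^2
KE = 0.5 * 0.16 * 1892.25 = 151.38 J

151.38 J


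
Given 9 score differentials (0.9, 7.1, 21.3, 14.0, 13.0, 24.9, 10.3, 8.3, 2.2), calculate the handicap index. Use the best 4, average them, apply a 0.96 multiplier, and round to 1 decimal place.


All differentials: 0.9, 7.1, 21.3, 14.0, 13.0, 24.9, 10.3, 8.3, 2.2
Sorted: 0.9, 2.2, 7.1, 8.3, 10.3, 13.0, 14.0, 21.3, 24.9
Best 4: 0.9, 2.2, 7.1, 8.3
Average of best = 18.5 / 4 = 4.625
Raw index = 4.625 * 0.96 = 4.44
Handicap index = round(4.44, 1) = 4.4

4.4


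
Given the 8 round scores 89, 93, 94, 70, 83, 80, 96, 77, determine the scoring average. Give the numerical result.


Average = sum / n
Sum = 682
Average = 682 / 8 = 85.25

85.25


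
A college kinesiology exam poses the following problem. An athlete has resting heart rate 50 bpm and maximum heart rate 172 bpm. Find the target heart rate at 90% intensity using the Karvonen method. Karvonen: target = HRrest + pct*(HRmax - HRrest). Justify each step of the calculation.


Target = HRrest + pct*(HRmax - HRrest)
Heart rate reserve = HRmax - HRrest = 172 - 50 = 122 bpm
Fraction = 90% = 0.9
Target = 50 + 0.9 * 122
Target = 50 + 109.8 = 159.8 bpm

159.8 bpm


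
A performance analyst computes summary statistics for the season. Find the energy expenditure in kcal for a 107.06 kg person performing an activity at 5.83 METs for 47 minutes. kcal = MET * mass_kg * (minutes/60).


kcal = MET * mass * time_hr
Convert time: 47 min = 0.7833 hr
kcal = 5.83 * 107.06 * 0.7833
kcal = 488.9252 kcal

488.9252 kcal


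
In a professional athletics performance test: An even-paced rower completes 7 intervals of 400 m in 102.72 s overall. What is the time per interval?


Split time = total_time / n_laps = 102.72 / 7
Split time = 14.6743 s per lap

14.6743 s


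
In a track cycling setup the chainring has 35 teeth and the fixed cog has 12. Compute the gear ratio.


GR = front_teeth / rear_teeth
GR = 35 / 12
GR = 2.9167

2.9167


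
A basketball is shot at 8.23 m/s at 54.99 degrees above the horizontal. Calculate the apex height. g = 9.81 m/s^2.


H = (v*sin(theta))^2 / (2*g)
vy = v*sin(theta) = 8.23 * sin(54.99 deg) = 6.7408 m/s
H = vy^2 / (2*g) = 45.4383 / (2*9.81)
H = 45.4383 / 19.62 = 2.3159 m

2.3159 m


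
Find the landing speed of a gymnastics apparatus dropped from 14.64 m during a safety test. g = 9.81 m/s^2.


v = sqrt(2 * g * h)
v = sqrt(2 * 9.81 * 14.64)
v = sqrt(287.2368) = 16.9481 m/s

16.9481 m/s


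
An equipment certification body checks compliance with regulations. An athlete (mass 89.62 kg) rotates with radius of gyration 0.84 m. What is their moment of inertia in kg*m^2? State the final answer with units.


I = m * k^2
I = 89.62 * 0.84^2
I = 89.62 * 0.7056 = 63.2359 kg*m^2

63.2359 kg*m^2


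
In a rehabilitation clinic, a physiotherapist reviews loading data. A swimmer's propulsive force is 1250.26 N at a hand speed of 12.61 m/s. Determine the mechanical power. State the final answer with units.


P = F * v
P = 1250.26 * 12.61
P = 15765.7786 W

15765.7786 W


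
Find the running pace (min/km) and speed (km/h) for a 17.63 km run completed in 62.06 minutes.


Pace = time / distance = 62.06 min / 17.63 km = 3.5201 min/km
Speed = distance / time_in_hours = 17.63 / 1.0343 hr
Speed = 17.0448 km/h

3.5201 min/km, 17.0448 km/h


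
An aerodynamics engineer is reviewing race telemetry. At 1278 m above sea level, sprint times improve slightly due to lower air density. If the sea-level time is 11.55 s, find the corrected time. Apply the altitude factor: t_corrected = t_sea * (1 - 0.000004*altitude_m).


Correction factor = 1 - 0.000004 * 1278 = 0.994888
t_corrected = t_sea * factor = 11.55 * 0.994888
t_corrected = 11.491 s

11.491 s


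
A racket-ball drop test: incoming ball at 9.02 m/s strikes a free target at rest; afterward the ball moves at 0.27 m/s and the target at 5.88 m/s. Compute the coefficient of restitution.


e = (v2_after - v1_after) / (v1_before - v2_before)
Numerator = 5.88 - 0.27 = 5.61
Denominator = 9.02 - 0 = 9.02
e = 5.61 / 9.02 = 0.622

0.622


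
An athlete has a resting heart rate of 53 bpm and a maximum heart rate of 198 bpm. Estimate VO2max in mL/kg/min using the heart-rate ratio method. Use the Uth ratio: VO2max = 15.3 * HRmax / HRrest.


VO2max = 15.3 * HRmax / HRrest
VO2max = 15.3 * 198 / 53
VO2max = 3029.4 / 53 = 57.1585 mL/kg/min

57.1585 mL/kg/min


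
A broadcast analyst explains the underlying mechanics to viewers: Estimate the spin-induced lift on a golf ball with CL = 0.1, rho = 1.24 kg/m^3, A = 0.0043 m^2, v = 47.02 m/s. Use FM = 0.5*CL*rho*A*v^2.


FM = 0.5 * CL * rho * A * v^2
FM = 0.5 * 0.1 * 1.24 * 0.0043 * 47.02^2
v^2 = 2210.8804
FM = 0.5 * 0.1 * 1.24 * 0.0043 * 2210.8804 = 0.5894 N

0.5894 N


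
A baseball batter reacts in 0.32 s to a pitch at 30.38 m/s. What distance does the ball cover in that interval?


d = v * t
d = 30.38 * 0.32
d = 9.7216 m

9.7216 m


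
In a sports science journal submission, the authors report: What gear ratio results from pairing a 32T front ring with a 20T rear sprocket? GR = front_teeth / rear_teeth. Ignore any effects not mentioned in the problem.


GR = front_teeth / rear_teeth
GR = 32 / 20
GR = 1.6

1.6


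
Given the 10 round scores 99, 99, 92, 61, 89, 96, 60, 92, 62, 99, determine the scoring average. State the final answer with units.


Average = sum / n
Sum = 849
Average = 849 / 10 = 84.9

84.9


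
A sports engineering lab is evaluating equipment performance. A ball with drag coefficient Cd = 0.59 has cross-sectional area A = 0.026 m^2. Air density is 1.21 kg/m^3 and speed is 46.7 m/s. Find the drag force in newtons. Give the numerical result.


Fd = 0.5 * Cd * rho * A * v^2
Fd = 0.5 * 0.59 * 1.21 * 0.026 * 46.7^2
v^2 = 2180.89
Fd = 0.5 * 0.59 * 1.21 * 0.026 * 2180.89 = 20.2402 N

20.2402 N


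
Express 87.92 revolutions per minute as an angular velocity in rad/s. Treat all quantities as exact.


omega = RPM * 2 * pi / 60
omega = 87.92 * 2 * 3.14159 / 60
omega = 552.4177 / 60 = 9.207 rad/s

9.207 rad/s


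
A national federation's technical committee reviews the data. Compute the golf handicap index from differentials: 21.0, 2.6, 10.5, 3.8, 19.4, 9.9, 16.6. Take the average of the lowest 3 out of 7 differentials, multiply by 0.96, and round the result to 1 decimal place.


All differentials: 21.0, 2.6, 10.5, 3.8, 19.4, 9.9, 16.6
Sorted: 2.6, 3.8, 9.9, 10.5, 16.6, 19.4, 21.0
Best 3: 2.6, 3.8, 9.9
Average of best = 16.3 / 3 = 5.4333
Raw index = 5.4333 * 0.96 = 5.216
Handicap index = round(5.216, 1) = 5.2

5.2


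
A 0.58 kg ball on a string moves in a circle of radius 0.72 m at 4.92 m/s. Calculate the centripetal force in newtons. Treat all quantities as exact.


Fc = m * v^2 / r
v^2 = 4.92^2 = 24.2064
Fc = 0.58 * 24.2064 / 0.72
Fc = 14.0397 / 0.72 = 19.4996 N

19.4996 N


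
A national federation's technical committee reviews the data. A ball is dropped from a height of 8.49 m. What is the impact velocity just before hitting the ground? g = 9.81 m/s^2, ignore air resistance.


v = sqrt(2 * g * h)
v = sqrt(2 * 9.81 * 8.49)
v = sqrt(166.5738) = 12.9063 m/s

12.9063 m/s


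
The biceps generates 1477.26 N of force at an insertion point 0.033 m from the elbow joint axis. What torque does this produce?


tau = F * d
tau = 1477.26 * 0.033
tau = 48.7496 N*m

48.7496 N*m


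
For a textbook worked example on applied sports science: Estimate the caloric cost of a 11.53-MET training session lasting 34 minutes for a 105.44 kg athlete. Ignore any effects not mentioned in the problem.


kcal = MET * mass * time_hr
Convert time: 34 min = 0.5667 hr
kcal = 11.53 * 105.44 * 0.5667
kcal = 688.9098 kcal

688.9098 kcal


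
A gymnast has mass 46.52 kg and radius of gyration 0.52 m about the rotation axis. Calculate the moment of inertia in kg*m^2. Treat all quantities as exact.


I = m * k^2
I = 46.52 * 0.52^2
I = 46.52 * 0.2704 = 12.579 kg*m^2

12.579 kg*m^2


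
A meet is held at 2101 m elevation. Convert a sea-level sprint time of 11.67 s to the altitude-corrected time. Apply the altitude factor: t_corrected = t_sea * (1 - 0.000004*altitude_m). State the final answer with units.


Correction factor = 1 - 0.000004 * 2101 = 0.991596
t_corrected = t_sea * factor = 11.67 * 0.991596
t_corrected = 11.5719 s

11.5719 s


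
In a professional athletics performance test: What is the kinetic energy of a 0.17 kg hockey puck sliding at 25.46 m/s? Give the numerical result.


KE = 0.5 * m * v^2
KE = 0.5 * 0.17 * 25.46^2
KE = 0.5 * 0.17 * 648.2116 = 55.098 J

55.098 J


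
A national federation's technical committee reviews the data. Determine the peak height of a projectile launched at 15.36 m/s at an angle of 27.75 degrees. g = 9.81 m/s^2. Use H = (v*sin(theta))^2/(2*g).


H = (v*sin(theta))^2 / (2*g)
vy = v*sin(theta) = 15.36 * sin(27.75 deg) = 7.1518 m/s
H = vy^2 / (2*g) = 51.1488 / (2*9.81)
H = 51.1488 / 19.62 = 2.607 m

2.607 m


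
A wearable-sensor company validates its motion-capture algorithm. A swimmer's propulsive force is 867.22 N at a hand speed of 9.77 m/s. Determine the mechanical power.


P = F * v
P = 867.22 * 9.77
P = 8472.7394 W

8472.7394 W


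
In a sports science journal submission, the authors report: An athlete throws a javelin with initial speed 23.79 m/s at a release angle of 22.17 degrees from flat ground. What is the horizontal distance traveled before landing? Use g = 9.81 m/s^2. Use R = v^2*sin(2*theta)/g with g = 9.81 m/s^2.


R = v^2 * sin(2*theta) / g
Convert angle to radians: theta = 22.17 deg = 0.3869 rad
sin(2*theta) = sin(0.7739) = 0.6989
R = 23.79^2 * 0.6989 / 9.81
R = 565.9641 * 0.6989 / 9.81 = 40.3222 m

40.3222 m
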